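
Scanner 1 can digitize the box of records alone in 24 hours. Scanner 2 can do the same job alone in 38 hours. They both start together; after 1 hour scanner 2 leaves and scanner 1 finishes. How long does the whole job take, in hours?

444/19 hours

In the first 1 hour the combined rate is 31/456, so 31/456 of the job is done, leaving 425/456.
After scanner 2 leaves the rate is 1/24 per hour; the remaining 425/456 takes 425/19 hours.
Total = 1 + 425/19 = 444/19 hours.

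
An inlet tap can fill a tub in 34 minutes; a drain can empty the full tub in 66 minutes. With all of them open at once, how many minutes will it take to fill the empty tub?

561/8 minutes

Net rate = 1/34 − 1/66 = (33 − 17)/1122 = 16/1122 = 8/561 per minute.
Filling time = 1 ÷ (8/561) = 561/8 minutes.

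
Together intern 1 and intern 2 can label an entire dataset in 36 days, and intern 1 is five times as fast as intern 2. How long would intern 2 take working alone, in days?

216 days

Let intern 2's rate be r; then intern 1's rate is 5r, so together (5 + 1)r = 6r = 1/36.
Thus r = 1/216 per day.
Intern 2 alone: 216 days; intern 1 alone: 216/5 days.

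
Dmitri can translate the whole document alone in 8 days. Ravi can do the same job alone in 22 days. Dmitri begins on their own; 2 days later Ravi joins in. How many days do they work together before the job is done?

In the first 2 days Dmitri alone does 2/8 = 1/4 of the job, leaving 3/4.
Once everyone is working, combined rate: 1/8 + 1/22 = (11 + 4)/88 = 15/88 per day.
Remaining 3/4 at 15/88 per day takes 22/5 days.

22/5 days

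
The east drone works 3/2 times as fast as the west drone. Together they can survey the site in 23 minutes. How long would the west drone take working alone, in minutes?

115/2 minutes

Let the west drone's rate be r; then the east drone's rate is (3/2)r, so together (3/2 + 1)r = (5/2)r = 1/23.
Thus r = 2/115 per minute.
The west drone alone: 115/2 minutes; the east drone alone: 115/3 minutes.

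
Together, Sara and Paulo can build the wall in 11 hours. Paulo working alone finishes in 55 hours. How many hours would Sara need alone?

Combined rate is 1/11 per hour.
Known contribution: 1/55 per hour.
So Sara's rate is 1/11 − 1/55 = 4/55, meaning 55/4 hours alone.

55/4 hours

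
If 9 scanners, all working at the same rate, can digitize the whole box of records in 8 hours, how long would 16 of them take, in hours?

Total work is 9·8 = 72 scanner-hours.
With 16 scanners: 72/16 = 9/2 hours.

9/2 hours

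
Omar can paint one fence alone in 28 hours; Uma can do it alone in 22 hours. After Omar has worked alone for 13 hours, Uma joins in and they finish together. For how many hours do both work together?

In 13 hours Omar does 13/28 of the job, leaving 15/28.
Omar and Uma together work at 25/308 per hour, so finishing takes 15/28 ÷ 25/308 = 33/5 hours.

33/5 hours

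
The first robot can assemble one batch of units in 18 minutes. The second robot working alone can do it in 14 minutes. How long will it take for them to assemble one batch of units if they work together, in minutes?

63/8 minutes

With two workers the combined time is the product over the sum: 18·14/(18+14) = 252/32 = 63/8 minutes.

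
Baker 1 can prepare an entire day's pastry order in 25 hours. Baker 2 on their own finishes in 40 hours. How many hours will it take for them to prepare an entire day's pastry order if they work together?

With two workers the combined time is the product over the sum: 25·40/(25+40) = 1000/65 = 200/13 hours.

200/13 hours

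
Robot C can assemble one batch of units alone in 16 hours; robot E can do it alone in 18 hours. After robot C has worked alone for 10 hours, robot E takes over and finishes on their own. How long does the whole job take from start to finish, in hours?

In 10 hours robot C does 10/16 = 5/8 of the job, leaving 3/8.
Robot E works at 1/18 per hour, so finishing takes 3/8 ÷ 1/18 = 27/4 hours.
Total time = 10 + 27/4 = 67/4 hours.

67/4 hours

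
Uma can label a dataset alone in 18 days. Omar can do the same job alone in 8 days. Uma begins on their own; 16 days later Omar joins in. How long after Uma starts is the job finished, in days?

In the first 16 days Uma alone does 16/18 = 8/9 of the job, leaving 1/9.
Once everyone is working, combined rate: 1/18 + 1/8 = (4 + 9)/72 = 13/72 per day.
Remaining 1/9 at 13/72 per day takes 8/13 days.
Total from the start = 16 + 8/13 = 216/13 days.

216/13 days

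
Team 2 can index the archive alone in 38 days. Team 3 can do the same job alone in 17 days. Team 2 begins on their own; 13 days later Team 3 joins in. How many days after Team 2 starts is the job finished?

In the first 13 days Team 2 alone does 13/38 of the job, leaving 25/38.
Once everyone is working, combined rate: 1/38 + 1/17 = (17 + 38)/646 = 55/646 per day.
Remaining 25/38 at 55/646 per day takes 85/11 days.
Total from the start = 13 + 85/11 = 228/11 days.

228/11 days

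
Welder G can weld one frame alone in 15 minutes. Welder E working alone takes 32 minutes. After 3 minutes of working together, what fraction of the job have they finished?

47/160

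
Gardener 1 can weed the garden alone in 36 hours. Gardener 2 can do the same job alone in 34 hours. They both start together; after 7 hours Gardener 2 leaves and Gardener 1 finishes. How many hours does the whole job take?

486/17 hours

In the first 7 hours the combined rate is 35/612, so 245/612 of the job is done, leaving 367/612.
After Gardener 2 leaves the rate is 1/36 per hour; the remaining 367/612 takes 367/17 hours.
Total = 7 + 367/17 = 486/17 hours.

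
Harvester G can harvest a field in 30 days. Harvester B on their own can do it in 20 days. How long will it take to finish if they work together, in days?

12 days

With two workers the combined time is the product over the sum: 30·20/(30+20) = 600/50 = 12 days.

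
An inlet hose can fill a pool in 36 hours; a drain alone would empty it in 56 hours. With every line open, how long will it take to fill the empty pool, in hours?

504/5 hours

Net rate = 1/36 − 1/56 = (14 − 9)/504 = 5/504 per hour.
Filling time = 1 ÷ (5/504) = 504/5 hours.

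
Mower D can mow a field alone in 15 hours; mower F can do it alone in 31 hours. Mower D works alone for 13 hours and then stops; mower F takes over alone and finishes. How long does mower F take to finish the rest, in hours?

In 13 hours mower D does 13/15 of the job, leaving 2/15.
Mower F works at 1/31 per hour, so finishing takes 2/15 ÷ 1/31 = 62/15 hours.

62/15 hours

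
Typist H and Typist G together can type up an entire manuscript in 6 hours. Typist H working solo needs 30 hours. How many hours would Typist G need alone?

Combined rate is 1/6 per hour.
Known contribution: 1/30 per hour.
So Typist G's rate is 1/6 − 1/30 = 2/15, meaning 15/2 hours alone.

15/2 hours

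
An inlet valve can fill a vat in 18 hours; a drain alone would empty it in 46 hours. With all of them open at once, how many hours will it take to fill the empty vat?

Net rate = 1/18 − 1/46 = (23 − 9)/414 = 14/414 = 7/207 per hour.
Filling time = 1 ÷ (7/207) = 207/7 hours.

207/7 hours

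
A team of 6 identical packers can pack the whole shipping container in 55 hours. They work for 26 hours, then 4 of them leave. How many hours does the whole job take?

One packer does 1/330 of the job per hour.
After 26 hours with 6 packers, 26/55 is done (29/55 left).
With 2 packers the rate is 2/330 = 1/165, so the rest takes 29/55 ÷ 1/165 = 87 hours.
Total = 26 + 87 = 113 hours.

113 hours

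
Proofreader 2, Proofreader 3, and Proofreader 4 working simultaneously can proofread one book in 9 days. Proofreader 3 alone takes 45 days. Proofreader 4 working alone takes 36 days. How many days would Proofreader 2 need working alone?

180/11 days

Combined rate is 1/9 per day.
Known contribution: 1/45 + 1/36 = (4 + 5)/180 = 9/180 = 1/20 per day.
So Proofreader 2's rate is 1/9 − 1/20 = 11/180, meaning 180/11 days alone.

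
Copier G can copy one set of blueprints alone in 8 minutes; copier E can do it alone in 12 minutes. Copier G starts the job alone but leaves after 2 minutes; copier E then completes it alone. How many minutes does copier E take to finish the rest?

9 minutes

In 2 minutes copier G does 2/8 = 1/4 of the job, leaving 3/4.
Copier E works at 1/12 per minute, so finishing takes 3/4 ÷ 1/12 = 9 minutes.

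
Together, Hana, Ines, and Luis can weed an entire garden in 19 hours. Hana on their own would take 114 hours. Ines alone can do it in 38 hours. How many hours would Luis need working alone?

57 hours

Combined rate is 1/19 per hour.
Known contribution: 1/114 + 1/38 = (1 + 3)/114 = 4/114 = 2/57 per hour.
So Luis's rate is 1/19 − 2/57 = 1/57, meaning 57 hours alone.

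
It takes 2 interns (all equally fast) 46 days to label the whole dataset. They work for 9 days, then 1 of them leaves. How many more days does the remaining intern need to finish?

One intern does 1/92 of the job per day.
After 9 days with 2 interns, 9/46 is done (37/46 left).
With 1 intern the rate is 1/92, so the rest takes 37/46 ÷ 1/92 = 74 days.

74 days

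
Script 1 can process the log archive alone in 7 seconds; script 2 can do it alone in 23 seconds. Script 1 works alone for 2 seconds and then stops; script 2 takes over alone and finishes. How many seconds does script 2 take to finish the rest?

115/7 seconds

In 2 seconds script 1 does 2/7 of the job, leaving 5/7.
Script 2 works at 1/23 per second, so finishing takes 5/7 ÷ 1/23 = 115/7 seconds.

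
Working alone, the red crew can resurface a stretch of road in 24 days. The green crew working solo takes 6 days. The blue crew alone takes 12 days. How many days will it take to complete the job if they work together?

Combined rate: 1/24 + 1/6 + 1/12 = (1 + 4 + 2)/24 = 7/24 per day.
Time = 1 ÷ (7/24) = 24/7 days.

24/7 days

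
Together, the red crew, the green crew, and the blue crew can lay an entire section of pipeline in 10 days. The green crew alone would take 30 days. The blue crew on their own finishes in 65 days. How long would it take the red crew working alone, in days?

39/2 days

Combined rate is 1/10 per day.
Known contribution: 1/30 + 1/65 = (13 + 6)/390 = 19/390 per day.
So the red crew's rate is 1/10 − 19/390 = 2/39, meaning 39/2 days alone.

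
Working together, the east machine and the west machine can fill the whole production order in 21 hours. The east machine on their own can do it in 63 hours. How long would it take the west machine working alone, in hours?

63/2 hours

Combined rate is 1/21 per hour.
Known contribution: 1/63 per hour.
So the west machine's rate is 1/21 − 1/63 = 2/63, meaning 63/2 hours alone.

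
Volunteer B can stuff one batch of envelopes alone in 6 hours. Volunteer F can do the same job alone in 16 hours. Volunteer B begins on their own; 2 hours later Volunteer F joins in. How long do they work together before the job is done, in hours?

In the first 2 hours Volunteer B alone does 2/6 = 1/3 of the job, leaving 2/3.
Once everyone is working, combined rate: 1/6 + 1/16 = (8 + 3)/48 = 11/48 per hour.
Remaining 2/3 at 11/48 per hour takes 32/11 hours.

32/11 hours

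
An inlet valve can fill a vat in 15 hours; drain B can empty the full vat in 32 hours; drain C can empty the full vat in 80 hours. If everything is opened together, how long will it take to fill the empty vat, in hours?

Net rate = 1/15 − 1/32 − 1/80 = (32 − 15 − 6)/480 = 11/480 per hour.
Filling time = 1 ÷ (11/480) = 480/11 hours.

480/11 hours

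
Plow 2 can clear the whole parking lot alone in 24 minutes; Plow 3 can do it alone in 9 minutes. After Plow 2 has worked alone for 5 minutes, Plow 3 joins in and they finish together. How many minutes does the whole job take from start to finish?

112/11 minutes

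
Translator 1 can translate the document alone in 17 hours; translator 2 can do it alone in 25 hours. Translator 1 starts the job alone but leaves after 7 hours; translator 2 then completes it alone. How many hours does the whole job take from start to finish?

In 7 hours translator 1 does 7/17 of the job, leaving 10/17.
Translator 2 works at 1/25 per hour, so finishing takes 10/17 ÷ 1/25 = 250/17 hours.
Total time = 7 + 250/17 = 369/17 hours.

369/17 hours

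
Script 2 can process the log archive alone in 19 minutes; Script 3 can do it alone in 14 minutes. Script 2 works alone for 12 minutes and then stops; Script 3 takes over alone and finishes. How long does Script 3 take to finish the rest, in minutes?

98/19 minutes

In 12 minutes Script 2 does 12/19 of the job, leaving 7/19.
Script 3 works at 1/14 per minute, so finishing takes 7/19 ÷ 1/14 = 98/19 minutes.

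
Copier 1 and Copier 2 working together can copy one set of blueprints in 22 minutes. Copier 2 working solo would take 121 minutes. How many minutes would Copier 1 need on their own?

242/9 minutes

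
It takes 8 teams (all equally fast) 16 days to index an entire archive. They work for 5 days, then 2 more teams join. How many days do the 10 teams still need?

44/5 days

One team does 1/128 of the job per day.
After 5 days with 8 teams, 5/16 is done (11/16 left).
With 10 teams the rate is 10/128 = 5/64, so the rest takes 11/16 ÷ 5/64 = 44/5 days.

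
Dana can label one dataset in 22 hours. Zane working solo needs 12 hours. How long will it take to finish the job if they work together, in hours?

132/17 hours

Combined rate: 1/22 + 1/12 = (6 + 11)/132 = 17/132 per hour.
Time = 1 ÷ (17/132) = 132/17 hours.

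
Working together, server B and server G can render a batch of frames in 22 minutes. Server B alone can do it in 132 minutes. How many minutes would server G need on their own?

132/5 minutes

Combined rate is 1/22 per minute.
Known contribution: 1/132 per minute.
So server G's rate is 1/22 − 1/132 = 5/132, meaning 132/5 minutes alone.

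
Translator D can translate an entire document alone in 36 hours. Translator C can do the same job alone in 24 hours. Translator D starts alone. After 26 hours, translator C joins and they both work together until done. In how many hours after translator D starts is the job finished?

30 hours

In the first 26 hours translator D alone does 26/36 = 13/18 of the job, leaving 5/18.
Once everyone is working, combined rate: 1/36 + 1/24 = (2 + 3)/72 = 5/72 per hour.
Remaining 5/18 at 5/72 per hour takes 4 hours.
Total from the start = 26 + 4 = 30 hours.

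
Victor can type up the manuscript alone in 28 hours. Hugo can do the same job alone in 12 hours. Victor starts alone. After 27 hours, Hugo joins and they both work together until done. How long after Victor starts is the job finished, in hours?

In the first 27 hours Victor alone does 27/28 of the job, leaving 1/28.
Once everyone is working, combined rate: 1/28 + 1/12 = (3 + 7)/84 = 10/84 = 5/42 per hour.
Remaining 1/28 at 5/42 per hour takes 3/10 hours.
Total from the start = 27 + 3/10 = 273/10 hours.

273/10 hours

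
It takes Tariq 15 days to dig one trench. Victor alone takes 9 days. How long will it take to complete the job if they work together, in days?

45/8 days

With two workers the combined time is the product over the sum: 15·9/(15+9) = 135/24 = 45/8 days.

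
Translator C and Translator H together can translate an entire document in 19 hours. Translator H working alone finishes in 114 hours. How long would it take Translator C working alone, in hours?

114/5 hours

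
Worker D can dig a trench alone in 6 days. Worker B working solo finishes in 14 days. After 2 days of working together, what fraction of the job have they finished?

Combined rate: 1/6 + 1/14 = (7 + 3)/42 = 10/42 = 5/21 per day.
In 2 days they complete 2·5/21 = 10/21 of the job.

10/21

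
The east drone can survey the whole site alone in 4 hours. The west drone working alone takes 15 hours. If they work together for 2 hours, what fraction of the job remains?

Combined rate: 1/4 + 1/15 = (15 + 4)/60 = 19/60 per hour.
In 2 hours they complete 2·19/60 = 19/30 of the job.
So 11/30 remains.

11/30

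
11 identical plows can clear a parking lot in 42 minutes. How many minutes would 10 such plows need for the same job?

Total work is 11·42 = 462 plow-minutes.
With 10 plows: 462/10 = 231/5 minutes.

231/5 minutes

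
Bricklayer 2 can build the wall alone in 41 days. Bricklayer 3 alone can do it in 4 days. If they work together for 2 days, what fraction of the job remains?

37/82

Combined rate: 1/41 + 1/4 = (4 + 41)/164 = 45/164 per day.
In 2 days they complete 2·45/164 = 45/82 of the job.
So 37/82 remains.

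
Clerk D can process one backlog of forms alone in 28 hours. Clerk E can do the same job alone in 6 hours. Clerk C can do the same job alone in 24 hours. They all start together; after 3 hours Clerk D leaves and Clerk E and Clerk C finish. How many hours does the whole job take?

30/7 hours

In the first 3 hours the combined rate is 41/168, so 41/56 of the job is done, leaving 15/56.
After Clerk D leaves the rate is 5/24 per hour; the remaining 15/56 takes 9/7 hours.
Total = 3 + 9/7 = 30/7 hours.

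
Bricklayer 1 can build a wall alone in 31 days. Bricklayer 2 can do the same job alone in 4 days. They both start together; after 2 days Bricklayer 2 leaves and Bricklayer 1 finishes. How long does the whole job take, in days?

31/2 days

In the first 2 days the combined rate is 35/124, so 35/62 of the job is done, leaving 27/62.
After Bricklayer 2 leaves the rate is 1/31 per day; the remaining 27/62 takes 27/2 days.
Total = 2 + 27/2 = 31/2 days.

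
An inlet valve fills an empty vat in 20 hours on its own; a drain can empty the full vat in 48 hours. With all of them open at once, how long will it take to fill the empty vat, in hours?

Net rate = 1/20 − 1/48 = (12 − 5)/240 = 7/240 per hour.
Filling time = 1 ÷ (7/240) = 240/7 hours.

240/7 hours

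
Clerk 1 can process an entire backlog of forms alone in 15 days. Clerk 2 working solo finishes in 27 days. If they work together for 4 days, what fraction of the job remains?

Combined rate: 1/15 + 1/27 = (9 + 5)/135 = 14/135 per day.
In 4 days they complete 4·14/135 = 56/135 of the job.
So 79/135 remains.

79/135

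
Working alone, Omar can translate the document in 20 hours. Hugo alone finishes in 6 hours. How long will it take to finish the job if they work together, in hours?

60/13 hours

Combined rate: 1/20 + 1/6 = (3 + 10)/60 = 13/60 per hour.
Time = 1 ÷ (13/60) = 60/13 hours.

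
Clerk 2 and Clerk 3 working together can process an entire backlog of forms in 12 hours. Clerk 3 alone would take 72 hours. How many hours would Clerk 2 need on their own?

Combined rate is 1/12 per hour.
Known contribution: 1/72 per hour.
So Clerk 2's rate is 1/12 − 1/72 = 5/72, meaning 72/5 hours alone.

72/5 hours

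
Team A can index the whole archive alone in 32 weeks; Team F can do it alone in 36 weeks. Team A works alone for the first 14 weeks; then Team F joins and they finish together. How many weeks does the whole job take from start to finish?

In 14 weeks Team A does 14/32 = 7/16 of the job, leaving 9/16.
Team A and Team F together work at 17/288 per week, so finishing takes 9/16 ÷ 17/288 = 162/17 weeks.
Total time = 14 + 162/17 = 400/17 weeks.

400/17 weeks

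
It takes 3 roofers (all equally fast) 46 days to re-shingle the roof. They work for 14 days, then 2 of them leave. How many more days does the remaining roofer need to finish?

96 days

One roofer does 1/138 of the job per day.
After 14 days with 3 roofers, 7/23 is done (16/23 left).
With 1 roofer the rate is 1/138, so the rest takes 16/23 ÷ 1/138 = 96 days.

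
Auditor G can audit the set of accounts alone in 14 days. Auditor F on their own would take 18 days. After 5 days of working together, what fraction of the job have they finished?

40/63

Combined rate: 1/14 + 1/18 = (9 + 7)/126 = 16/126 = 8/63 per day.
In 5 days they complete 5·8/63 = 40/63 of the job.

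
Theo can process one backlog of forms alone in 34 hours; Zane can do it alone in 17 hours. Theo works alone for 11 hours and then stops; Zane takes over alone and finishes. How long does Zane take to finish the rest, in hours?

In 11 hours Theo does 11/34 of the job, leaving 23/34.
Zane works at 1/17 per hour, so finishing takes 23/34 ÷ 1/17 = 23/2 hours.

23/2 hours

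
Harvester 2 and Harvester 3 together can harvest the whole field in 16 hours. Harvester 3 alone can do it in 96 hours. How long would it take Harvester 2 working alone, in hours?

96/5 hours

Combined rate is 1/16 per hour.
Known contribution: 1/96 per hour.
So Harvester 2's rate is 1/16 − 1/96 = 5/96, meaning 96/5 hours alone.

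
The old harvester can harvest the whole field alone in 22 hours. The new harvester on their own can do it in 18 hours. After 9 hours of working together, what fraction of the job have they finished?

Combined rate: 1/22 + 1/18 = (9 + 11)/198 = 20/198 = 10/99 per hour.
In 9 hours they complete 9·10/99 = 10/11 of the job.

10/11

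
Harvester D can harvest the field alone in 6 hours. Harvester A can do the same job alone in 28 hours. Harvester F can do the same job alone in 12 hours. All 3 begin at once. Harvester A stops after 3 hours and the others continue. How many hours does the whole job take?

25/7 hours

In the first 3 hours the combined rate is 2/7, so 6/7 of the job is done, leaving 1/7.
After Harvester A leaves the rate is 1/4 per hour; the remaining 1/7 takes 4/7 hours.
Total = 3 + 4/7 = 25/7 hours.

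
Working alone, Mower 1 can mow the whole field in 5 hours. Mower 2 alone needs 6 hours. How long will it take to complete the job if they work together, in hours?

With two workers the combined time is the product over the sum: 5·6/(5+6) = 30/11 hours.

30/11 hours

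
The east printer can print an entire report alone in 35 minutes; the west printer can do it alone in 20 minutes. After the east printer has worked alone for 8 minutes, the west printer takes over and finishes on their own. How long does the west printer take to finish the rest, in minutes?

In 8 minutes the east printer does 8/35 of the job, leaving 27/35.
The west printer works at 1/20 per minute, so finishing takes 27/35 ÷ 1/20 = 108/7 minutes.

108/7 minutes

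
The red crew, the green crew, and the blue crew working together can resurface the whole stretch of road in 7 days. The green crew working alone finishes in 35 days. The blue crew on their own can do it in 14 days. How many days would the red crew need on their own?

Combined rate is 1/7 per day.
Known contribution: 1/35 + 1/14 = (2 + 5)/70 = 7/70 = 1/10 per day.
So the red crew's rate is 1/7 − 1/10 = 3/70, meaning 70/3 days alone.

70/3 days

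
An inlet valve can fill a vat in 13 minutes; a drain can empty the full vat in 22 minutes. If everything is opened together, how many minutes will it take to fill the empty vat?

Net rate = 1/13 − 1/22 = (22 − 13)/286 = 9/286 per minute.
Filling time = 1 ÷ (9/286) = 286/9 minutes.

286/9 minutes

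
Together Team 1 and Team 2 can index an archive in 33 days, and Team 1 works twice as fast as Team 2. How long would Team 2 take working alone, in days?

99 days

Let Team 2's rate be r; then Team 1's rate is 2r, so together (2 + 1)r = 3r = 1/33.
Thus r = 1/99 per day.
Team 2 alone: 99 days; Team 1 alone: 99/2 days.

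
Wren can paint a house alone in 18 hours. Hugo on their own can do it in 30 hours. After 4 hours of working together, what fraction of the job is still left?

Combined rate: 1/18 + 1/30 = (5 + 3)/90 = 8/90 = 4/45 per hour.
In 4 hours they complete 4·4/45 = 16/45 of the job.
So 29/45 remains.

29/45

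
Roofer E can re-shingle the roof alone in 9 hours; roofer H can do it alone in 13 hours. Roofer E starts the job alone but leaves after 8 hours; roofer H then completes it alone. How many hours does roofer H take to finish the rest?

13/9 hours

In 8 hours roofer E does 8/9 of the job, leaving 1/9.
Roofer H works at 1/13 per hour, so finishing takes 1/9 ÷ 1/13 = 13/9 hours.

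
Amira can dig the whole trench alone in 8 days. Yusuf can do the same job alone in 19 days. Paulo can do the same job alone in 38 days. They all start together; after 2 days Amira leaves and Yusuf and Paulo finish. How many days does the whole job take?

In the first 2 days the combined rate is 31/152, so 31/76 of the job is done, leaving 45/76.
After Amira leaves the rate is 3/38 per day; the remaining 45/76 takes 15/2 days.
Total = 2 + 15/2 = 19/2 days.

19/2 days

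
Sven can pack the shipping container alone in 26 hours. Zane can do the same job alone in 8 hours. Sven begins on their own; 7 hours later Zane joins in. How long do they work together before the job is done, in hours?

76/17 hours

In the first 7 hours Sven alone does 7/26 of the job, leaving 19/26.
Once everyone is working, combined rate: 1/26 + 1/8 = (4 + 13)/104 = 17/104 per hour.
Remaining 19/26 at 17/104 per hour takes 76/17 hours.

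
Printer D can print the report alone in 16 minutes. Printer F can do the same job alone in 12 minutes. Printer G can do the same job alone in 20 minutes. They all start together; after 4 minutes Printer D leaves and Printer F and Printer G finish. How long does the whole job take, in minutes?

In the first 4 minutes the combined rate is 47/240, so 47/60 of the job is done, leaving 13/60.
After Printer D leaves the rate is 2/15 per minute; the remaining 13/60 takes 13/8 minutes.
Total = 4 + 13/8 = 45/8 minutes.

45/8 minutes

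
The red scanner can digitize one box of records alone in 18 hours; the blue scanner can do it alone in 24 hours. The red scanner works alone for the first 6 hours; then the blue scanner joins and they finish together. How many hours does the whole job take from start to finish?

In 6 hours the red scanner does 6/18 = 1/3 of the job, leaving 2/3.
The red scanner and the blue scanner together work at 7/72 per hour, so finishing takes 2/3 ÷ 7/72 = 48/7 hours.
Total time = 6 + 48/7 = 90/7 hours.

90/7 hours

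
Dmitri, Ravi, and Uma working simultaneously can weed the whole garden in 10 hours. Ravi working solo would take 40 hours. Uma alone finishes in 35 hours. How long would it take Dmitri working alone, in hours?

280/13 hours

Combined rate is 1/10 per hour.
Known contribution: 1/40 + 1/35 = (7 + 8)/280 = 15/280 = 3/56 per hour.
So Dmitri's rate is 1/10 − 3/56 = 13/280, meaning 280/13 hours alone.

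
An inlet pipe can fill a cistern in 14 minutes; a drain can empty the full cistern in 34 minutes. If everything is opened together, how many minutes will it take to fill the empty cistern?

119/5 minutes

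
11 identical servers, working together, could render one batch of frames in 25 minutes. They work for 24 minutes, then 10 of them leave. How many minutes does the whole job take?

One server does 1/275 of the job per minute.
After 24 minutes with 11 servers, 24/25 is done (1/25 left).
With 1 server the rate is 1/275, so the rest takes 1/25 ÷ 1/275 = 11 minutes.
Total = 24 + 11 = 35 minutes.

35 minutes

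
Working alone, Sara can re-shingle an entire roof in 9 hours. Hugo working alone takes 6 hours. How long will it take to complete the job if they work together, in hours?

With two workers the combined time is the product over the sum: 9·6/(9+6) = 54/15 = 18/5 hours.

18/5 hours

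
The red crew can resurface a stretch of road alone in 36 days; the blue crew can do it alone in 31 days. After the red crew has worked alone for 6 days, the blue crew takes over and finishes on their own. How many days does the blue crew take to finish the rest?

In 6 days the red crew does 6/36 = 1/6 of the job, leaving 5/6.
The blue crew works at 1/31 per day, so finishing takes 5/6 ÷ 1/31 = 155/6 days.

155/6 days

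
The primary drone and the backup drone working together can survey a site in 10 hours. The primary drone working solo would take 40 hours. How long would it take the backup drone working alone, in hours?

40/3 hours

Combined rate is 1/10 per hour.
Known contribution: 1/40 per hour.
So the backup drone's rate is 1/10 − 1/40 = 3/40, meaning 40/3 hours alone.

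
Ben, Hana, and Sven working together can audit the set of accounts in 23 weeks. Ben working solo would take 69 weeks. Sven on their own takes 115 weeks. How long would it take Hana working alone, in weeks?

Combined rate is 1/23 per week.
Known contribution: 1/69 + 1/115 = (5 + 3)/345 = 8/345 per week.
So Hana's rate is 1/23 − 8/345 = 7/345, meaning 345/7 weeks alone.

345/7 weeks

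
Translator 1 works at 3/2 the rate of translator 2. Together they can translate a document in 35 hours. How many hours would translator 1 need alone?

Let translator 2's rate be r; then translator 1's rate is (3/2)r, so together (3/2 + 1)r = (5/2)r = 1/35.
Thus r = 2/175 per hour.
Translator 2 alone: 175/2 hours; translator 1 alone: 175/3 hours.

175/3 hours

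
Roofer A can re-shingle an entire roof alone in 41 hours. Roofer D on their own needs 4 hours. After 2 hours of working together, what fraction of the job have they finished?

Combined rate: 1/41 + 1/4 = (4 + 41)/164 = 45/164 per hour.
In 2 hours they complete 2·45/164 = 45/82 of the job.

45/82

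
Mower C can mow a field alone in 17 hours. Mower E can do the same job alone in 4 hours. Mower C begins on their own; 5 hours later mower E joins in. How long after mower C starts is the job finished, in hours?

In the first 5 hours mower C alone does 5/17 of the job, leaving 12/17.
Once everyone is working, combined rate: 1/17 + 1/4 = (4 + 17)/68 = 21/68 per hour.
Remaining 12/17 at 21/68 per hour takes 16/7 hours.
Total from the start = 5 + 16/7 = 51/7 hours.

51/7 hours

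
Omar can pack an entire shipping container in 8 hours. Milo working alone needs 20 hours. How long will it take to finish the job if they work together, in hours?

40/7 hours

With two workers the combined time is the product over the sum: 8·20/(8+20) = 160/28 = 40/7 hours.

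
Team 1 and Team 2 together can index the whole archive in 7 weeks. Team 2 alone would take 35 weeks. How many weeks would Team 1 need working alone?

35/4 weeks

Combined rate is 1/7 per week.
Known contribution: 1/35 per week.
So Team 1's rate is 1/7 − 1/35 = 4/35, meaning 35/4 weeks alone.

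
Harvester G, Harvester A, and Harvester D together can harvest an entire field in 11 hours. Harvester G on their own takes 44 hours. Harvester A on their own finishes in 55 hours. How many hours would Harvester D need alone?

20 hours

Combined rate is 1/11 per hour.
Known contribution: 1/44 + 1/55 = (5 + 4)/220 = 9/220 per hour.
So Harvester D's rate is 1/11 − 9/220 = 1/20, meaning 20 hours alone.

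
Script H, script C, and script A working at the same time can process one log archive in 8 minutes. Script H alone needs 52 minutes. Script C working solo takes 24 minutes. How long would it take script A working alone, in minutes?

78/5 minutes

Combined rate is 1/8 per minute.
Known contribution: 1/52 + 1/24 = (6 + 13)/312 = 19/312 per minute.
So script A's rate is 1/8 − 19/312 = 5/78, meaning 78/5 minutes alone.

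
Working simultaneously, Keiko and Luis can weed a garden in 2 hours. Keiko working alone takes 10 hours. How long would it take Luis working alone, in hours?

Combined rate is 1/2 per hour.
Known contribution: 1/10 per hour.
So Luis's rate is 1/2 − 1/10 = 2/5, meaning 5/2 hours alone.

5/2 hours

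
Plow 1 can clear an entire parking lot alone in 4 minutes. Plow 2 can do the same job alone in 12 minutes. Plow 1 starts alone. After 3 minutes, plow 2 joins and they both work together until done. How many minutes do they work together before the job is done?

3/4 minutes

In the first 3 minutes plow 1 alone does 3/4 of the job, leaving 1/4.
Once everyone is working, combined rate: 1/4 + 1/12 = (3 + 1)/12 = 4/12 = 1/3 per minute.
Remaining 1/4 at 1/3 per minute takes 3/4 minutes.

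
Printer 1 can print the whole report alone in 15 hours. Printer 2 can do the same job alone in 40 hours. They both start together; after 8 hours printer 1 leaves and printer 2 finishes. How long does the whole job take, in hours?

56/3 hours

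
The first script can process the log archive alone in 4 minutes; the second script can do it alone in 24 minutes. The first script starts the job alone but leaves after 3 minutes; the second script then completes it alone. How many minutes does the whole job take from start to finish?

9 minutes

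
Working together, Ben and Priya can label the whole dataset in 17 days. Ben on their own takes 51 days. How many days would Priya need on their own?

Combined rate is 1/17 per day.
Known contribution: 1/51 per day.
So Priya's rate is 1/17 − 1/51 = 2/51, meaning 51/2 days alone.

51/2 days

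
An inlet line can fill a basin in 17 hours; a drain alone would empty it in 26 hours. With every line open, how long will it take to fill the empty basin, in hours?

Net rate = 1/17 − 1/26 = (26 − 17)/442 = 9/442 per hour.
Filling time = 1 ÷ (9/442) = 442/9 hours.

442/9 hours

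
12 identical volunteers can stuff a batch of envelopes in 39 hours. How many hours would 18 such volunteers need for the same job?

26 hours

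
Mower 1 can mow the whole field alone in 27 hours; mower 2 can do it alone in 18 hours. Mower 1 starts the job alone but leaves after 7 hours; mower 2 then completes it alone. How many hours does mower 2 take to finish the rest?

In 7 hours mower 1 does 7/27 of the job, leaving 20/27.
Mower 2 works at 1/18 per hour, so finishing takes 20/27 ÷ 1/18 = 40/3 hours.

40/3 hours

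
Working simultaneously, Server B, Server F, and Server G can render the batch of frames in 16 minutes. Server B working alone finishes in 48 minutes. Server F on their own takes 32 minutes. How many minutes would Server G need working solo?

Combined rate is 1/16 per minute.
Known contribution: 1/48 + 1/32 = (2 + 3)/96 = 5/96 per minute.
So Server G's rate is 1/16 − 5/96 = 1/96, meaning 96 minutes alone.

96 minutes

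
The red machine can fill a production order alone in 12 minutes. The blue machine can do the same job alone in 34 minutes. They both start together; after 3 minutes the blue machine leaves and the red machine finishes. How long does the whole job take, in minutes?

186/17 minutes

In the first 3 minutes the combined rate is 23/204, so 23/68 of the job is done, leaving 45/68.
After the blue machine leaves the rate is 1/12 per minute; the remaining 45/68 takes 135/17 minutes.
Total = 3 + 135/17 = 186/17 minutes.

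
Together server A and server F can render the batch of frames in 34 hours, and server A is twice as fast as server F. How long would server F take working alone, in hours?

102 hours

Let server F's rate be r; then server A's rate is 2r, so together (2 + 1)r = 3r = 1/34.
Thus r = 1/102 per hour.
Server F alone: 102 hours; server A alone: 51 hours.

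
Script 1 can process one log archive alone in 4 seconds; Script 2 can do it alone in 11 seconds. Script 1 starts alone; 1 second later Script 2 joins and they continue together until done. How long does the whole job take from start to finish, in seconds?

In 1 second Script 1 does 1/4 of the job, leaving 3/4.
Script 1 and Script 2 together work at 15/44 per second, so finishing takes 3/4 ÷ 15/44 = 11/5 seconds.
Total time = 1 + 11/5 = 16/5 seconds.

16/5 seconds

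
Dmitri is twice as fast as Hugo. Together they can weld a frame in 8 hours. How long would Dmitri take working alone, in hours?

Let Hugo's rate be r; then Dmitri's rate is 2r, so together (2 + 1)r = 3r = 1/8.
Thus r = 1/24 per hour.
Hugo alone: 24 hours; Dmitri alone: 12 hours.

12 hours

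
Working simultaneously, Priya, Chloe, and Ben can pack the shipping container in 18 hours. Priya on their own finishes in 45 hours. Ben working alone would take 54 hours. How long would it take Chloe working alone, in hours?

Combined rate is 1/18 per hour.
Known contribution: 1/45 + 1/54 = (6 + 5)/270 = 11/270 per hour.
So Chloe's rate is 1/18 − 11/270 = 2/135, meaning 135/2 hours alone.

135/2 hours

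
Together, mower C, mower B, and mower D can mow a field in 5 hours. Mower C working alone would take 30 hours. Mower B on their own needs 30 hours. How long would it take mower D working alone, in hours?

Combined rate is 1/5 per hour.
Known contribution: 1/30 + 1/30 = (1 + 1)/30 = 2/30 = 1/15 per hour.
So mower D's rate is 1/5 − 1/15 = 2/15, meaning 15/2 hours alone.

15/2 hours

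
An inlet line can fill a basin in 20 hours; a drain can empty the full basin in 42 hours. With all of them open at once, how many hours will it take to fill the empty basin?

420/11 hours

Net rate = 1/20 − 1/42 = (21 − 10)/420 = 11/420 per hour.
Filling time = 1 ÷ (11/420) = 420/11 hours.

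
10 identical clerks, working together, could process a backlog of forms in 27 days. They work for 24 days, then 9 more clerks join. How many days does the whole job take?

486/19 days

One clerk does 1/270 of the job per day.
After 24 days with 10 clerks, 8/9 is done (1/9 left).
With 19 clerks the rate is 19/270, so the rest takes 1/9 ÷ 19/270 = 30/19 days.
Total = 24 + 30/19 = 486/19 days.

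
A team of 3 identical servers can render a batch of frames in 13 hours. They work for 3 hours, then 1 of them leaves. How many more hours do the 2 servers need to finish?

15 hours

One server does 1/39 of the job per hour.
After 3 hours with 3 servers, 3/13 is done (10/13 left).
With 2 servers the rate is 2/39, so the rest takes 10/13 ÷ 2/39 = 15 hours.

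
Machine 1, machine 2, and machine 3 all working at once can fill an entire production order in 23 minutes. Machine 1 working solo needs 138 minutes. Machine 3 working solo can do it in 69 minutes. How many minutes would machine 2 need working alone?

46 minutes

Combined rate is 1/23 per minute.
Known contribution: 1/138 + 1/69 = (1 + 2)/138 = 3/138 = 1/46 per minute.
So machine 2's rate is 1/23 − 1/46 = 1/46, meaning 46 minutes alone.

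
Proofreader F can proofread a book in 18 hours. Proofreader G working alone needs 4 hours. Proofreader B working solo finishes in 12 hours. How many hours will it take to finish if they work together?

18/7 hours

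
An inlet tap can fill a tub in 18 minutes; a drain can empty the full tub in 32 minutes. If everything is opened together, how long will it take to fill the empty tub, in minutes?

288/7 minutes

Net rate = 1/18 − 1/32 = (16 − 9)/288 = 7/288 per minute.
Filling time = 1 ÷ (7/288) = 288/7 minutes.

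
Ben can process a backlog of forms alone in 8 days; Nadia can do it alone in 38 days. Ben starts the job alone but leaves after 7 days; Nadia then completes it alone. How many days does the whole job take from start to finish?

In 7 days Ben does 7/8 of the job, leaving 1/8.
Nadia works at 1/38 per day, so finishing takes 1/8 ÷ 1/38 = 19/4 days.
Total time = 7 + 19/4 = 47/4 days.

47/4 days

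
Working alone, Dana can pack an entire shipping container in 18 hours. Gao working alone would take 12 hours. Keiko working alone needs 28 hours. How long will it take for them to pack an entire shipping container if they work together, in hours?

Combined rate: 1/18 + 1/12 + 1/28 = (14 + 21 + 9)/252 = 44/252 = 11/63 per hour.
Time = 1 ÷ (11/63) = 63/11 hours.

63/11 hours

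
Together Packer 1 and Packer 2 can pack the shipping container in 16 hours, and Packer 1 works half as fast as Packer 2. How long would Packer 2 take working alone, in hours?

Let Packer 2's rate be r; then Packer 1's rate is (1/2)r, so together (1/2 + 1)r = (3/2)r = 1/16.
Thus r = 1/24 per hour.
Packer 2 alone: 24 hours; Packer 1 alone: 48 hours.

24 hours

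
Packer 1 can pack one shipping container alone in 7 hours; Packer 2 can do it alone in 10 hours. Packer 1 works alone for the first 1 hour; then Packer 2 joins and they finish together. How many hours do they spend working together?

In 1 hour Packer 1 does 1/7 of the job, leaving 6/7.
Packer 1 and Packer 2 together work at 17/70 per hour, so finishing takes 6/7 ÷ 17/70 = 60/17 hours.

60/17 hours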